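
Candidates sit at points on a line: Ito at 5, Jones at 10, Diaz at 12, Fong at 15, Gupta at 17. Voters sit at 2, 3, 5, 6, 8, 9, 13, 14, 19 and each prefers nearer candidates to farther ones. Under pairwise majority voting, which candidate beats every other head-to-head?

Jones

With single-peaked preferences on a line, the Condorcet winner is the candidate closest to the median voter.
The median voter (position 8) is closest to Jones at 10.
Check: Jones vs Diaz — voters closer to Jones: 6 of 9.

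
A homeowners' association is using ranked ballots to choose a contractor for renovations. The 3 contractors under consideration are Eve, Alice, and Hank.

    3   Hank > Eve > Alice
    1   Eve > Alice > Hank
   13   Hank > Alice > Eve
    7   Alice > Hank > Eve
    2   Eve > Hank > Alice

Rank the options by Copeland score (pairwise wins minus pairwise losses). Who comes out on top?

Hank

Pairwise results:
  Eve vs Alice: Alice wins 20–6.
  Eve vs Hank: Hank wins 23–3.
  Alice vs Hank: Hank wins 18–8.
Copeland scores (wins − losses):
  Eve: 0 − 2 = -2
  Alice: 1 − 1 = 0
  Hank: 2 − 0 = 2
Hank has the best Copeland score.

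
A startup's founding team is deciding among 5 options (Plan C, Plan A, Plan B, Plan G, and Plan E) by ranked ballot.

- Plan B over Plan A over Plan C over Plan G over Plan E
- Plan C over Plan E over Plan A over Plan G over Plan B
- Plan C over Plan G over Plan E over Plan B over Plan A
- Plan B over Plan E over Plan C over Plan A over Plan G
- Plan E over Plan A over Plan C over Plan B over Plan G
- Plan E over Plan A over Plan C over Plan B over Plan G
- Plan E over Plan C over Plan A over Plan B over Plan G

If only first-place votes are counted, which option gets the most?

Plan E

First-place vote totals:
  Plan C: 2
  Plan A: 0
  Plan B: 2
  Plan G: 0
  Plan E: 3
Plan E has the most first-place votes.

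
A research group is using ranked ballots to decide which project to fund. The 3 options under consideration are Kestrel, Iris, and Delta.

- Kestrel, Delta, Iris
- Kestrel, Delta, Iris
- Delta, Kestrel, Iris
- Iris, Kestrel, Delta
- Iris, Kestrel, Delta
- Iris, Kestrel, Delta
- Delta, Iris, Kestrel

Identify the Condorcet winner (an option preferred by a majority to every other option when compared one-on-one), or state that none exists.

No Condorcet winner

Head-to-head results (7 voters total):
Kestrel vs Iris: Iris wins 4–3.
Kestrel vs Delta: Kestrel wins 5–2.
Iris vs Delta: Delta wins 4–3.
No candidate beats all others: Kestrel beats Delta beats Iris beats Kestrel, a majority cycle.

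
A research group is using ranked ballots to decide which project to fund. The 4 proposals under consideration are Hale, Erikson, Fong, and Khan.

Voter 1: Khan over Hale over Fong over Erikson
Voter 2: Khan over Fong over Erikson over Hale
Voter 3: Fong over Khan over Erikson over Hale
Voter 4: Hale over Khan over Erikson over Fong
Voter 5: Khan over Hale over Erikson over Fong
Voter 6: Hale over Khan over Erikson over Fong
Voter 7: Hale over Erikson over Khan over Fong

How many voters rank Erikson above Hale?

2

Ballots ranking Erikson above Hale: 2.
Ballots ranking Hale above Erikson: 5.
So 2 of 7 voters prefer Erikson to Hale.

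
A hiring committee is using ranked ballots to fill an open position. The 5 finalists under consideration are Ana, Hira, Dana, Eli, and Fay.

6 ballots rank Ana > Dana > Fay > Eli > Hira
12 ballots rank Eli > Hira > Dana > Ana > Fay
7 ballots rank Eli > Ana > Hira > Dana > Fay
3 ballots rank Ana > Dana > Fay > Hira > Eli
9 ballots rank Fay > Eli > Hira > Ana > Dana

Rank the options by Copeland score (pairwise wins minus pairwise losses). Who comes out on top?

Eli

Pairwise results:
  Ana vs Hira: Hira wins 21–16.
  Ana vs Dana: Ana wins 25–12.
  Ana vs Eli: Eli wins 28–9.
  Ana vs Fay: Ana wins 28–9.
  Hira vs Dana: Hira wins 28–9.
  Hira vs Eli: Eli wins 34–3.
  Hira vs Fay: Hira wins 19–18.
  Dana vs Eli: Eli wins 28–9.
  Dana vs Fay: Dana wins 28–9.
  Eli vs Fay: Eli wins 19–18.
Copeland scores (wins − losses):
  Ana: 2 − 2 = 0
  Hira: 3 − 1 = 2
  Dana: 1 − 3 = -2
  Eli: 4 − 0 = 4
  Fay: 0 − 4 = -4
Eli has the best Copeland score.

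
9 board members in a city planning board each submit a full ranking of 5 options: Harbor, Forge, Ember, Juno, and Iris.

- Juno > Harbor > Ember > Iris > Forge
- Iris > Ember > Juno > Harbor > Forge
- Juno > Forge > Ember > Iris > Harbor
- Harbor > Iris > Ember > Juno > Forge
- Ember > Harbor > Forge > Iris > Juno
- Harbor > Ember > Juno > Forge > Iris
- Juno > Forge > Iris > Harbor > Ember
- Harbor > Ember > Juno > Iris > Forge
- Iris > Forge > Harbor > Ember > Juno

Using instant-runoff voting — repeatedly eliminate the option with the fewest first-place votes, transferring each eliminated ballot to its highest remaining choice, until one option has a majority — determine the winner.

Round 1: Harbor 3, Juno 3, Iris 2, Ember 1, Forge 0. Forge has the fewest and is eliminated.
Round 2: Harbor 3, Juno 3, Iris 2, Ember 1. Ember has the fewest and is eliminated.
Round 3: Harbor 4, Juno 3, Iris 2. Iris has the fewest and is eliminated.
Round 4: Harbor 5, Juno 4. Harbor has a majority.

Harbor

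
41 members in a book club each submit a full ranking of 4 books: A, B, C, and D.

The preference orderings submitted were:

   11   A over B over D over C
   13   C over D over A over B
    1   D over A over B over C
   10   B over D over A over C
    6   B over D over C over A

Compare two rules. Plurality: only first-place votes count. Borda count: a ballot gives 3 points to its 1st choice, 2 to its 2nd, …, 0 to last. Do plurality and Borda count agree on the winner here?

Plurality first-place counts: A 11, B 16, C 13, D 1 → B.
Borda totals: A 58, B 71, C 45, D 72 → D.
The two rules disagree: plurality picks B, Borda picks D.

No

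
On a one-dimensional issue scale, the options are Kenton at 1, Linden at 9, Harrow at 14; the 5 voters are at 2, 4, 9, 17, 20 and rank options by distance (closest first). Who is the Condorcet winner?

Linden

With single-peaked preferences on a line, the Condorcet winner is the candidate closest to the median voter.
The median voter (position 9) is closest to Linden at 9.
Check: Linden vs Harrow — voters closer to Linden: 3 of 5.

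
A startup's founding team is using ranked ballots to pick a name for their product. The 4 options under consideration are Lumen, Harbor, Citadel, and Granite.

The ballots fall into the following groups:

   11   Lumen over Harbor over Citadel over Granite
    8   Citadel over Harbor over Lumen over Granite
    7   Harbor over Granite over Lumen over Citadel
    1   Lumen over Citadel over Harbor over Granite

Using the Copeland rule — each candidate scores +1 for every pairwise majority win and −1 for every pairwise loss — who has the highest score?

Pairwise results:
  Lumen vs Harbor: Harbor wins 15–12.
  Lumen vs Citadel: Lumen wins 19–8.
  Lumen vs Granite: Lumen wins 20–7.
  Harbor vs Citadel: Harbor wins 18–9.
  Harbor vs Granite: Harbor wins 27–0.
  Citadel vs Granite: Citadel wins 20–7.
Copeland scores (wins − losses):
  Lumen: 2 − 1 = 1
  Harbor: 3 − 0 = 3
  Citadel: 1 − 2 = -1
  Granite: 0 − 3 = -3
Harbor has the best Copeland score.

Harbor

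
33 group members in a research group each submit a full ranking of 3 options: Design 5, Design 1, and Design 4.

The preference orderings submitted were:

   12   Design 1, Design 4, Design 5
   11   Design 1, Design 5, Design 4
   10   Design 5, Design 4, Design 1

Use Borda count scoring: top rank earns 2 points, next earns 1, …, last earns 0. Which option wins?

Design 1

Borda scores:
  Design 5: 12·0 + 11·1 + 10·2 = 31
  Design 1: 12·2 + 11·2 + 10·0 = 46
  Design 4: 12·1 + 11·0 + 10·1 = 22
Design 1 has the highest total.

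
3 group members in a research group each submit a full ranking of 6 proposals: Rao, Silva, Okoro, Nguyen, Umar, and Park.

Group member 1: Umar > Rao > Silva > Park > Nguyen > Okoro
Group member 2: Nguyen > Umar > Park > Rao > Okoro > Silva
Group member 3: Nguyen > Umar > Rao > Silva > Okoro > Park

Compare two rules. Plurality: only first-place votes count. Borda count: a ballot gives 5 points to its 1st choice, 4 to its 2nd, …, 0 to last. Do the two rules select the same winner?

Plurality first-place counts: Rao 0, Silva 0, Okoro 0, Nguyen 2, Umar 1, Park 0 → Nguyen.
Borda totals: Rao 9, Silva 5, Okoro 2, Nguyen 11, Umar 13, Park 5 → Umar.
The two rules disagree: plurality picks Nguyen, Borda picks Umar.

No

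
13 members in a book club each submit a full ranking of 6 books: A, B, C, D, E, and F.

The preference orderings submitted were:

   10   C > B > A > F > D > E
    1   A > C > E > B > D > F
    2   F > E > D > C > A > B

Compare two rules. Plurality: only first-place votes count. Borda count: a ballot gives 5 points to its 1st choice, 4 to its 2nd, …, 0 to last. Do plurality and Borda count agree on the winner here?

Yes

Plurality first-place counts: A 1, B 0, C 10, D 0, E 0, F 2 → C.
Borda totals: A 37, B 42, C 58, D 17, E 11, F 30 → C.
The two rules agree on C.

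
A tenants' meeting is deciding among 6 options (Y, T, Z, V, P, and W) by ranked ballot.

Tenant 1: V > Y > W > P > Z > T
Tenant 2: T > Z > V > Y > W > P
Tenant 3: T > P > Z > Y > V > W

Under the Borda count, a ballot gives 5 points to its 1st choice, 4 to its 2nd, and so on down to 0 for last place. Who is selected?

Borda scores:
  Y: 4 + 2 + 2 = 8
  T: 0 + 5 + 5 = 10
  Z: 1 + 4 + 3 = 8
  V: 5 + 3 + 1 = 9
  P: 2 + 0 + 4 = 6
  W: 3 + 1 + 0 = 4
T has the highest total.

T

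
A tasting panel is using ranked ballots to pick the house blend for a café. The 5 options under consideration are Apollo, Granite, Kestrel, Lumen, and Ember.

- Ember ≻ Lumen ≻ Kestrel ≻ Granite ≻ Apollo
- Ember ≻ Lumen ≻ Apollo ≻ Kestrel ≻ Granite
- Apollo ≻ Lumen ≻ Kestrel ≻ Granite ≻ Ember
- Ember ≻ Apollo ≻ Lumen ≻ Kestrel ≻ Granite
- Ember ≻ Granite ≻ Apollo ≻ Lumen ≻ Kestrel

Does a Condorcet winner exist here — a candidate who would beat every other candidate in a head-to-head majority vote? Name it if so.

Ember

Head-to-head results (5 voters total):
Apollo vs Granite: Apollo wins 3–2.
Apollo vs Kestrel: Apollo wins 4–1.
Apollo vs Lumen: Apollo wins 3–2.
Apollo vs Ember: Ember wins 4–1.
Granite vs Kestrel: Kestrel wins 4–1.
Granite vs Lumen: Lumen wins 4–1.
Granite vs Ember: Ember wins 4–1.
Kestrel vs Lumen: Lumen wins 5–0.
Kestrel vs Ember: Ember wins 4–1.
Lumen vs Ember: Ember wins 4–1.
Ember beats each rival — Apollo (4–1), Granite (4–1), Kestrel (4–1), Lumen (4–1) — so Ember is the Condorcet winner.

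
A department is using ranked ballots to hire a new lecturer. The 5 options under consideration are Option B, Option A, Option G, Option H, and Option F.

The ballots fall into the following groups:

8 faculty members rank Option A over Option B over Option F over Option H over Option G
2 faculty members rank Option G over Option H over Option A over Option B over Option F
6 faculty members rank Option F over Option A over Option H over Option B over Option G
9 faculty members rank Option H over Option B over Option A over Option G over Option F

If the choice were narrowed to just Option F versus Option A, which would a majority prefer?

Ballots ranking Option F above Option A: 6.
Ballots ranking Option A above Option F: 8+2+9 = 19.
Option A wins the head-to-head, 19–6.

Option A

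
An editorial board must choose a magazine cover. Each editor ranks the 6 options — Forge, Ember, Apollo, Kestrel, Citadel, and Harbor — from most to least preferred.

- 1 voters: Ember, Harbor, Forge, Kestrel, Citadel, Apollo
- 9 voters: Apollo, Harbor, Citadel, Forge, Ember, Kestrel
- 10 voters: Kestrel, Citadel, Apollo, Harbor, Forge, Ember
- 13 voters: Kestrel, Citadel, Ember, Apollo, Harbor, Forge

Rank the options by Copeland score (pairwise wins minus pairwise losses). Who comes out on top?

Pairwise results:
  Forge vs Ember: Forge wins 19–14.
  Forge vs Apollo: Apollo wins 32–1.
  Forge vs Kestrel: Kestrel wins 23–10.
  Forge vs Citadel: Citadel wins 32–1.
  Forge vs Harbor: Harbor wins 33–0.
  Ember vs Apollo: Apollo wins 19–14.
  Ember vs Kestrel: Kestrel wins 23–10.
  Ember vs Citadel: Citadel wins 32–1.
  Ember vs Harbor: Harbor wins 19–14.
  Apollo vs Kestrel: Kestrel wins 24–9.
  Apollo vs Citadel: Citadel wins 24–9.
  Apollo vs Harbor: Apollo wins 32–1.
  Kestrel vs Citadel: Kestrel wins 24–9.
  Kestrel vs Harbor: Kestrel wins 23–10.
  Citadel vs Harbor: Citadel wins 23–10.
Copeland scores (wins − losses):
  Forge: 1 − 4 = -3
  Ember: 0 − 5 = -5
  Apollo: 3 − 2 = 1
  Kestrel: 5 − 0 = 5
  Citadel: 4 − 1 = 3
  Harbor: 2 − 3 = -1
Kestrel has the best Copeland score.

Kestrel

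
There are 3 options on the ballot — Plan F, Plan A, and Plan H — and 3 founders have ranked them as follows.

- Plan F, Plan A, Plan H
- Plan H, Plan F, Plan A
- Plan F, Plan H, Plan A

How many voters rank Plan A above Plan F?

0

Ballots ranking Plan A above Plan F: 0.
Ballots ranking Plan F above Plan A: 3.
So 0 of 3 voters prefer Plan A to Plan F.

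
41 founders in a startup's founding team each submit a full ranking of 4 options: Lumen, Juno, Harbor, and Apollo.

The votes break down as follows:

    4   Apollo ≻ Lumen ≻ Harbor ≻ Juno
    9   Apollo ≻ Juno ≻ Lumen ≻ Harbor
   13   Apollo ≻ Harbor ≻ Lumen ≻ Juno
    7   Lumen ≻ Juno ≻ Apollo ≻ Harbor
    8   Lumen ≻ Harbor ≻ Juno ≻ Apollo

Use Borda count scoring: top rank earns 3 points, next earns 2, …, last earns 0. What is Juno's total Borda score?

40

Borda scores:
  Lumen: 4·2 + 9·1 + 13·1 + 7·3 + 8·3 = 75
  Juno: 4·0 + 9·2 + 13·0 + 7·2 + 8·1 = 40
  Harbor: 4·1 + 9·0 + 13·2 + 7·0 + 8·2 = 46
  Apollo: 4·3 + 9·3 + 13·3 + 7·1 + 8·0 = 85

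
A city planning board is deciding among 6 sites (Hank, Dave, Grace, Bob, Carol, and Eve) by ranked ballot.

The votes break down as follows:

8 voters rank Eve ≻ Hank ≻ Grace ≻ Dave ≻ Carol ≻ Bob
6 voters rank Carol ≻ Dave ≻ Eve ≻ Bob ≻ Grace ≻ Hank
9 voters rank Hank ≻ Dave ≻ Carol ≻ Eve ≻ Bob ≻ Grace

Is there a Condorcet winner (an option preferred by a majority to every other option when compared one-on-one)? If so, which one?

None — there is no Condorcet winner

Head-to-head results (23 voters total):
Hank vs Dave: Hank wins 17–6.
Hank vs Grace: Hank wins 17–6.
Hank vs Bob: Hank wins 17–6.
Hank vs Carol: Hank wins 17–6.
Hank vs Eve: Eve wins 14–9.
Dave vs Grace: Dave wins 15–8.
Dave vs Bob: Dave wins 23–0.
Dave vs Carol: Dave wins 17–6.
Dave vs Eve: Dave wins 15–8.
Grace vs Bob: Bob wins 15–8.
Grace vs Carol: Carol wins 15–8.
Grace vs Eve: Eve wins 23–0.
Bob vs Carol: Carol wins 23–0.
Bob vs Eve: Eve wins 23–0.
Carol vs Eve: Carol wins 15–8.
No candidate beats all others: Hank beats Dave beats Eve beats Hank, a majority cycle.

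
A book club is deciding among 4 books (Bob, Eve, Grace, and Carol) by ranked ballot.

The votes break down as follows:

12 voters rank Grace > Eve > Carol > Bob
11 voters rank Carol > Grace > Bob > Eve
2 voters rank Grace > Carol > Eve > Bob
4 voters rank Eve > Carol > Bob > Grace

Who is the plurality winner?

First-place vote totals:
  Bob: 0
  Eve: 4
  Grace: 14
  Carol: 11
Grace has the most first-place votes.

Grace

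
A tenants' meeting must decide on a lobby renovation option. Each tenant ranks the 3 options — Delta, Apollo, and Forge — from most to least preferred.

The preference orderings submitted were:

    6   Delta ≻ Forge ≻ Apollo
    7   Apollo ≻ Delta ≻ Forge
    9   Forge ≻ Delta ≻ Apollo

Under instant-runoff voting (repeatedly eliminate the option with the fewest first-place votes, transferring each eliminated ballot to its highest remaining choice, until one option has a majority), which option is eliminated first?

Round 1: Forge 9, Apollo 7, Delta 6. Delta has the fewest and is eliminated.
Round 2: Forge 15, Apollo 7. Forge has a majority.

Delta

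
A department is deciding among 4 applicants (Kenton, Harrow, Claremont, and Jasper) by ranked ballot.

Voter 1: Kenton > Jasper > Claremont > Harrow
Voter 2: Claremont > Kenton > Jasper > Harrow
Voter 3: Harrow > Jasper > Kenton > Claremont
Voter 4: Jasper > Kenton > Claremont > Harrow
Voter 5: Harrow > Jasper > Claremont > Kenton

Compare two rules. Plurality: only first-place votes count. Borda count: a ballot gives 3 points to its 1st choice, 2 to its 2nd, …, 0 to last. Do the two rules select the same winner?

No

Plurality first-place counts: Kenton 1, Harrow 2, Claremont 1, Jasper 1 → Harrow.
Borda totals: Kenton 8, Harrow 6, Claremont 6, Jasper 10 → Jasper.
The two rules disagree: plurality picks Harrow, Borda picks Jasper.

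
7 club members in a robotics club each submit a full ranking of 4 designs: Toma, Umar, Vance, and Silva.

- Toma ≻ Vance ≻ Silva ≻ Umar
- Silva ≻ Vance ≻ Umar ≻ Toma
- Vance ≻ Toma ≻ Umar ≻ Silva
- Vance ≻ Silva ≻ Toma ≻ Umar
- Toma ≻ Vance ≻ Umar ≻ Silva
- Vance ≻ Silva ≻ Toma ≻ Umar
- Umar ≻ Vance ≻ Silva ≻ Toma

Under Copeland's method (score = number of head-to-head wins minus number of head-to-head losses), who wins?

Pairwise results:
  Toma vs Umar: Toma wins 5–2.
  Toma vs Vance: Vance wins 5–2.
  Toma vs Silva: Silva wins 4–3.
  Umar vs Vance: Vance wins 6–1.
  Umar vs Silva: Silva wins 4–3.
  Vance vs Silva: Vance wins 6–1.
Copeland scores (wins − losses):
  Toma: 1 − 2 = -1
  Umar: 0 − 3 = -3
  Vance: 3 − 0 = 3
  Silva: 2 − 1 = 1
Vance has the best Copeland score.

Vance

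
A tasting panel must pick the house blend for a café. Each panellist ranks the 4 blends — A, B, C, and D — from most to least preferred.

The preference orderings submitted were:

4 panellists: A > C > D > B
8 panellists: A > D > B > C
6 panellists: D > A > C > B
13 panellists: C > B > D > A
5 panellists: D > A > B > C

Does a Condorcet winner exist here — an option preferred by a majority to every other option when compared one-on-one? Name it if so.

D

Head-to-head results (36 voters total):
A vs B: A wins 23–13.
A vs C: A wins 23–13.
A vs D: D wins 24–12.
B vs C: C wins 23–13.
B vs D: D wins 23–13.
C vs D: D wins 19–17.
D beats each rival — A (24–12), B (23–13), C (19–17) — so D is the Condorcet winner.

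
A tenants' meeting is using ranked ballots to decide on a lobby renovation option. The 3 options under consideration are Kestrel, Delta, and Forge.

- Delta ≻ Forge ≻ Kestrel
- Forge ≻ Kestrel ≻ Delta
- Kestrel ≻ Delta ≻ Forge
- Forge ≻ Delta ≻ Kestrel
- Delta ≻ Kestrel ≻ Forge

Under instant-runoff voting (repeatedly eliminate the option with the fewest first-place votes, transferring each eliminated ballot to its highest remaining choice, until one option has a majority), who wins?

Delta

Round 1: Delta 2, Forge 2, Kestrel 1. Kestrel has the fewest and is eliminated.
Round 2: Delta 3, Forge 2. Delta has a majority.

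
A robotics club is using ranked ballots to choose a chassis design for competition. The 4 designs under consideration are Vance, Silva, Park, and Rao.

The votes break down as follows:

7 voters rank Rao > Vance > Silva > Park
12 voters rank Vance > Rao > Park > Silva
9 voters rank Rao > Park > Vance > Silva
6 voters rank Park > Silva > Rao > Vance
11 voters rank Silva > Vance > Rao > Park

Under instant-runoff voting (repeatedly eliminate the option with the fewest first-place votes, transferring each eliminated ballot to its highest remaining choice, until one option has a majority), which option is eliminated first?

Round 1: Rao 16, Vance 12, Silva 11, Park 6. Park has the fewest and is eliminated.
Round 2: Silva 17, Rao 16, Vance 12. Vance has the fewest and is eliminated.
Round 3: Rao 28, Silva 17. Rao has a majority.

Park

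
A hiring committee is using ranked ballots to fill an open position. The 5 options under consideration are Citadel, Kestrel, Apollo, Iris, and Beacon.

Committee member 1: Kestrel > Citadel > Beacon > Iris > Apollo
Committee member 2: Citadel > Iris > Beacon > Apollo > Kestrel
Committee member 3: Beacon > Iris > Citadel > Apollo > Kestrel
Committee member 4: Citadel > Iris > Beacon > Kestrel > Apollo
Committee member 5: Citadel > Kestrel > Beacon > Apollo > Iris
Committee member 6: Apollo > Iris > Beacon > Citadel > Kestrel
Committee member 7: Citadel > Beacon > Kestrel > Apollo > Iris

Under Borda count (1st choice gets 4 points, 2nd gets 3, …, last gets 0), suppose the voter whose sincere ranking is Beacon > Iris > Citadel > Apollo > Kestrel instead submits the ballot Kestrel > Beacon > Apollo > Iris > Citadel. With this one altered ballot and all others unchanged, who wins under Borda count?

Borda totals with the altered ballot: Citadel 20, Kestrel 14, Apollo 9, Iris 11, Beacon 16.
The winner is unchanged: still Citadel.

Citadel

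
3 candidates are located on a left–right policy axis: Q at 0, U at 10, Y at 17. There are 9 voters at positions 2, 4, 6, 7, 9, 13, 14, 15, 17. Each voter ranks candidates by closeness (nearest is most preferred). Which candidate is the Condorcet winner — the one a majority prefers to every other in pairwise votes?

With single-peaked preferences on a line, the Condorcet winner is the candidate closest to the median voter.
The median voter (position 9) is closest to U at 10.
Check: U vs Q — voters closer to U: 7 of 9.

U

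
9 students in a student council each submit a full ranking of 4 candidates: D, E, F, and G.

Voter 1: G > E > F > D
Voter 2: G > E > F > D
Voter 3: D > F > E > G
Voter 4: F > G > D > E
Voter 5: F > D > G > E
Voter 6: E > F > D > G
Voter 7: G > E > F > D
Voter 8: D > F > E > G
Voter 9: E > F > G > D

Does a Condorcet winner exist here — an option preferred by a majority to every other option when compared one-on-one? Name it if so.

Head-to-head results (9 voters total):
D vs E: E wins 5–4.
D vs F: F wins 7–2.
D vs G: G wins 5–4.
E vs F: E wins 5–4.
E vs G: G wins 5–4.
F vs G: F wins 6–3.
No candidate beats all others: E beats F beats G beats E, a majority cycle.

There is no Condorcet winner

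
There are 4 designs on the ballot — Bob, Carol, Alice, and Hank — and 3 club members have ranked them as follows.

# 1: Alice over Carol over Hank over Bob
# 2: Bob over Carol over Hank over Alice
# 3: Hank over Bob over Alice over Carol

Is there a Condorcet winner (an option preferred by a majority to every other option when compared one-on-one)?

Head-to-head results (3 voters total):
Bob vs Carol: Bob wins 2–1.
Bob vs Alice: Bob wins 2–1.
Bob vs Hank: Hank wins 2–1.
Carol vs Alice: Alice wins 2–1.
Carol vs Hank: Carol wins 2–1.
Alice vs Hank: Hank wins 2–1.
No candidate beats all others: Bob beats Carol beats Hank beats Bob, a majority cycle.

No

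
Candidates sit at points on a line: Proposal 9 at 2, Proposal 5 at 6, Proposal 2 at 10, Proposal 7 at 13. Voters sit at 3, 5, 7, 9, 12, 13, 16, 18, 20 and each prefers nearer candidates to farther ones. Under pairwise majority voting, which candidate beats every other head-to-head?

Proposal 7

With single-peaked preferences on a line, the Condorcet winner is the candidate closest to the median voter.
The median voter (position 12) is closest to Proposal 7 at 13.
Check: Proposal 7 vs Proposal 2 — voters closer to Proposal 7: 5 of 9.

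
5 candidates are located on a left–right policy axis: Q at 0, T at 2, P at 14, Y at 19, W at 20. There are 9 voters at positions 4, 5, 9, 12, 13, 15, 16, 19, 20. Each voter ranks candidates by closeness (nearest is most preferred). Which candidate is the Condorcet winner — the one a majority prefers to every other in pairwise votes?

P

With single-peaked preferences on a line, the Condorcet winner is the candidate closest to the median voter.
The median voter (position 13) is closest to P at 14.
Check: P vs W — voters closer to P: 7 of 9.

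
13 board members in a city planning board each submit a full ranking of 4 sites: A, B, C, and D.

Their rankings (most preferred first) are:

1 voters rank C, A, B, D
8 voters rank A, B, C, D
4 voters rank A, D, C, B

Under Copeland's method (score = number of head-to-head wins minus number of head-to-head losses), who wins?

Pairwise results:
  A vs B: A wins 13–0.
  A vs C: A wins 12–1.
  A vs D: A wins 13–0.
  B vs C: B wins 8–5.
  B vs D: B wins 9–4.
  C vs D: C wins 9–4.
Copeland scores (wins − losses):
  A: 3 − 0 = 3
  B: 2 − 1 = 1
  C: 1 − 2 = -1
  D: 0 − 3 = -3
A has the best Copeland score.

A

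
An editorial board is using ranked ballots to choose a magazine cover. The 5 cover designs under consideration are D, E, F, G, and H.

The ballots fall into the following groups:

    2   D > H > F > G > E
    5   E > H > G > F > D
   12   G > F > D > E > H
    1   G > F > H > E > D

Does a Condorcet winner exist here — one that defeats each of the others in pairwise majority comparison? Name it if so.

G

Head-to-head results (20 voters total):
D vs E: D wins 14–6.
D vs F: F wins 18–2.
D vs G: G wins 18–2.
D vs H: D wins 14–6.
E vs F: F wins 15–5.
E vs G: G wins 15–5.
E vs H: E wins 17–3.
F vs G: G wins 18–2.
F vs H: F wins 13–7.
G vs H: G wins 13–7.
G beats each rival — D (18–2), E (15–5), F (18–2), H (13–7) — so G is the Condorcet winner.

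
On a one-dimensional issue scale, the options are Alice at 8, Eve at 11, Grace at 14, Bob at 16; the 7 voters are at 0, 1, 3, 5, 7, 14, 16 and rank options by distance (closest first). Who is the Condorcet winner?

With single-peaked preferences on a line, the Condorcet winner is the candidate closest to the median voter.
The median voter (position 5) is closest to Alice at 8.
Check: Alice vs Grace — voters closer to Alice: 5 of 7.

Alice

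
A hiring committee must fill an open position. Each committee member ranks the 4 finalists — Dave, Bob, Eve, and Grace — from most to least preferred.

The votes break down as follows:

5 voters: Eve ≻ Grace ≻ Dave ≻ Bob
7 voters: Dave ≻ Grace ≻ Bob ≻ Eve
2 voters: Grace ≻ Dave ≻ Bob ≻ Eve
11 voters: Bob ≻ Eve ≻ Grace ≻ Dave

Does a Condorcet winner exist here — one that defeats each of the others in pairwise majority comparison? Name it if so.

Head-to-head results (25 voters total):
Dave vs Bob: Dave wins 14–11.
Dave vs Eve: Eve wins 16–9.
Dave vs Grace: Grace wins 18–7.
Bob vs Eve: Bob wins 20–5.
Bob vs Grace: Grace wins 14–11.
Eve vs Grace: Eve wins 16–9.
No candidate beats all others: Dave beats Bob beats Eve beats Dave, a majority cycle.

There is no Condorcet winner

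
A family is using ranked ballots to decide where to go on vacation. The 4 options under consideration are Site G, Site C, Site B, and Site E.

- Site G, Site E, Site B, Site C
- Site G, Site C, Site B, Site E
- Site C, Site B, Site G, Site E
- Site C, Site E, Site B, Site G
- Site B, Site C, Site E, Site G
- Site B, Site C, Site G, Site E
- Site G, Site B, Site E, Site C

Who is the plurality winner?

Site G

First-place vote totals:
  Site G: 3
  Site C: 2
  Site B: 2
  Site E: 0
Site G has the most first-place votes.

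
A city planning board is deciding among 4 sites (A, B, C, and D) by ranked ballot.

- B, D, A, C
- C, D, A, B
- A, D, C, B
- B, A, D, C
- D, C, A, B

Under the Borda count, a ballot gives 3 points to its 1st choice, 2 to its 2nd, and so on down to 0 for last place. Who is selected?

D

Borda scores:
  A: 1 + 1 + 3 + 2 + 1 = 8
  B: 3 + 0 + 0 + 3 + 0 = 6
  C: 0 + 3 + 1 + 0 + 2 = 6
  D: 2 + 2 + 2 + 1 + 3 = 10
D has the highest total.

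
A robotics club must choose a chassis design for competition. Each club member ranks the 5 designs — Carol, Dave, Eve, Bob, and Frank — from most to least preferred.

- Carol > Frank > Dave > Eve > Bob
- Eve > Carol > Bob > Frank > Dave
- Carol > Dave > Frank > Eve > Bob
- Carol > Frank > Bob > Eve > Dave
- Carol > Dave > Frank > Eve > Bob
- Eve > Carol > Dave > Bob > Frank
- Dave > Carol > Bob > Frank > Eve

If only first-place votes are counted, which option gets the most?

Carol

First-place vote totals:
  Carol: 4
  Dave: 1
  Eve: 2
  Bob: 0
  Frank: 0
Carol has the most first-place votes.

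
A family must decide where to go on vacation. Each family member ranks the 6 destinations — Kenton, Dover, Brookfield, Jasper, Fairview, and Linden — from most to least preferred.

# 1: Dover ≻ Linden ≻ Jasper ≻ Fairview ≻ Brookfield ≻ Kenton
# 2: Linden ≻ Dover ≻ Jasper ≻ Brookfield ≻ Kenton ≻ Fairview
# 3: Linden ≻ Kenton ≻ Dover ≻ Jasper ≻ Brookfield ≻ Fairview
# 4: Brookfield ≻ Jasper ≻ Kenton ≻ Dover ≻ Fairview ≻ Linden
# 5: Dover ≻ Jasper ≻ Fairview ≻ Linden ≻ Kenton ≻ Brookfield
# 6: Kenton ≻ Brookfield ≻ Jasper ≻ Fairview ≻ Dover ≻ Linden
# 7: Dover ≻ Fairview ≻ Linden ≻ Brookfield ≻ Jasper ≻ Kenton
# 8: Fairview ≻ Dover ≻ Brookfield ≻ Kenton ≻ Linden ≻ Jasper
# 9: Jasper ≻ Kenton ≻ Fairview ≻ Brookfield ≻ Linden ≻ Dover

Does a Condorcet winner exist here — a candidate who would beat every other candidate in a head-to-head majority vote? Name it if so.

Dover

Head-to-head results (9 voters total):
Kenton vs Dover: Dover wins 5–4.
Kenton vs Brookfield: Brookfield wins 5–4.
Kenton vs Jasper: Jasper wins 6–3.
Kenton vs Fairview: Kenton wins 5–4.
Kenton vs Linden: Linden wins 5–4.
Dover vs Brookfield: Dover wins 6–3.
Dover vs Jasper: Dover wins 6–3.
Dover vs Fairview: Dover wins 6–3.
Dover vs Linden: Dover wins 6–3.
Brookfield vs Jasper: Jasper wins 5–4.
Brookfield vs Fairview: Fairview wins 5–4.
Brookfield vs Linden: Linden wins 5–4.
Jasper vs Fairview: Jasper wins 7–2.
Jasper vs Linden: Linden wins 5–4.
Fairview vs Linden: Fairview wins 6–3.
Dover beats each rival — Kenton (5–4), Brookfield (6–3), Jasper (6–3), Fairview (6–3), Linden (6–3) — so Dover is the Condorcet winner.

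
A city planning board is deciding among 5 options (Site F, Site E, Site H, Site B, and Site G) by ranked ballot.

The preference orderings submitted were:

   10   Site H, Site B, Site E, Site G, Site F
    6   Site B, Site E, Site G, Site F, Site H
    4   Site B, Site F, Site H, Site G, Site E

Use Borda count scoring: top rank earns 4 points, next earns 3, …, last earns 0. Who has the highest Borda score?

Borda scores:
  Site F: 10·0 + 6·1 + 4·3 = 18
  Site E: 10·2 + 6·3 + 4·0 = 38
  Site H: 10·4 + 6·0 + 4·2 = 48
  Site B: 10·3 + 6·4 + 4·4 = 70
  Site G: 10·1 + 6·2 + 4·1 = 26
Site B has the highest total.

Site B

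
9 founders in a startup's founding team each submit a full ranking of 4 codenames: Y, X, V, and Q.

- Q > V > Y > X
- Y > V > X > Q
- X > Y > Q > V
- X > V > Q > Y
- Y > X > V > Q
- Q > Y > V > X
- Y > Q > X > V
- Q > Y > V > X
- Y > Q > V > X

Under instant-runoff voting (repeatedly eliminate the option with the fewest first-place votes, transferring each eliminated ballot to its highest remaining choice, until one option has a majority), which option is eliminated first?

Round 1: Y 4, Q 3, X 2, V 0. V has the fewest and is eliminated.
Round 2: Y 4, Q 3, X 2. X has the fewest and is eliminated.
Round 3: Y 5, Q 4. Y has a majority.

V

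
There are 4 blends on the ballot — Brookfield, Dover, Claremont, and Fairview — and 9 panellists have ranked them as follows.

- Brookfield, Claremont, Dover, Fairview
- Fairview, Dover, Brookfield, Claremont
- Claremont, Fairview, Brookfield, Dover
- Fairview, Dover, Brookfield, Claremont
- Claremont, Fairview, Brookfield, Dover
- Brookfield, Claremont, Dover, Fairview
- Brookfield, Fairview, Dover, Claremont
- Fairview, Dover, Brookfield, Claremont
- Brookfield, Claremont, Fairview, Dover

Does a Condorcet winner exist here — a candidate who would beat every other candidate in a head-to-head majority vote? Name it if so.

There is no Condorcet winner

Head-to-head results (9 voters total):
Brookfield vs Dover: Brookfield wins 6–3.
Brookfield vs Claremont: Brookfield wins 7–2.
Brookfield vs Fairview: Fairview wins 5–4.
Dover vs Claremont: Claremont wins 5–4.
Dover vs Fairview: Fairview wins 7–2.
Claremont vs Fairview: Claremont wins 5–4.
No candidate beats all others: Brookfield beats Claremont beats Fairview beats Brookfield, a majority cycle.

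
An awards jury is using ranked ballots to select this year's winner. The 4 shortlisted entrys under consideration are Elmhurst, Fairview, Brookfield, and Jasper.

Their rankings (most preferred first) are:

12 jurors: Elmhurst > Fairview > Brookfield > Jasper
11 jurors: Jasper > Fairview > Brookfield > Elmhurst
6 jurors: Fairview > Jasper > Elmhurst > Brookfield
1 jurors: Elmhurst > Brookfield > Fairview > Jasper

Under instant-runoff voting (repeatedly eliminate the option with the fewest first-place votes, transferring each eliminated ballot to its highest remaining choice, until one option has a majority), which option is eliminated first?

Brookfield

Round 1: Elmhurst 13, Jasper 11, Fairview 6, Brookfield 0. Brookfield has the fewest and is eliminated.
Round 2: Elmhurst 13, Jasper 11, Fairview 6. Fairview has the fewest and is eliminated.
Round 3: Jasper 17, Elmhurst 13. Jasper has a majority.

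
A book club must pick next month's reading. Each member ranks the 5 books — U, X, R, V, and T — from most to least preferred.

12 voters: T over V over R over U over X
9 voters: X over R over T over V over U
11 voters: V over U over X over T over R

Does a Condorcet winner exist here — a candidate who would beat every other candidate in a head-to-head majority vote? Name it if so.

None — there is no Condorcet winner

Head-to-head results (32 voters total):
U vs X: U wins 23–9.
U vs R: R wins 21–11.
U vs V: V wins 32–0.
U vs T: T wins 21–11.
X vs R: X wins 20–12.
X vs V: V wins 23–9.
X vs T: X wins 20–12.
R vs V: V wins 23–9.
R vs T: T wins 23–9.
V vs T: T wins 21–11.
No candidate beats all others: U beats X beats R beats U, a majority cycle.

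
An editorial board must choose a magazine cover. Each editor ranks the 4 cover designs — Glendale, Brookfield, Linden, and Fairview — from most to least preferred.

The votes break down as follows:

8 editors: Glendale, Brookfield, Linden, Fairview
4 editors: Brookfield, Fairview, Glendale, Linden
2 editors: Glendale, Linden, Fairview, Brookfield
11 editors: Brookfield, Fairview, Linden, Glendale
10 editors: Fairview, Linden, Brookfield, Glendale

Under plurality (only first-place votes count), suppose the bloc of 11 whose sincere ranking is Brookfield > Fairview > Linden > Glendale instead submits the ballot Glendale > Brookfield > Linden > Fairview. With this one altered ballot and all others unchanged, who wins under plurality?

First-place totals with the altered ballot: Glendale 21, Brookfield 4, Linden 0, Fairview 10.
The switch changes the winner from Brookfield to Glendale.

Glendale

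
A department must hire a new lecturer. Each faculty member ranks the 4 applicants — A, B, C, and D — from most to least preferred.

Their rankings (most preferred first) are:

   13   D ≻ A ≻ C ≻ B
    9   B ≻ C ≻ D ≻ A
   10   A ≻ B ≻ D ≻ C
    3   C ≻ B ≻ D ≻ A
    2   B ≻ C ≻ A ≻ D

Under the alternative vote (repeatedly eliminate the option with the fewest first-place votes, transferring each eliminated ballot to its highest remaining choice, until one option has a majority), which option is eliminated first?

Round 1: D 13, B 11, A 10, C 3. C has the fewest and is eliminated.
Round 2: B 14, D 13, A 10. A has the fewest and is eliminated.
Round 3: B 24, D 13. B has a majority.

C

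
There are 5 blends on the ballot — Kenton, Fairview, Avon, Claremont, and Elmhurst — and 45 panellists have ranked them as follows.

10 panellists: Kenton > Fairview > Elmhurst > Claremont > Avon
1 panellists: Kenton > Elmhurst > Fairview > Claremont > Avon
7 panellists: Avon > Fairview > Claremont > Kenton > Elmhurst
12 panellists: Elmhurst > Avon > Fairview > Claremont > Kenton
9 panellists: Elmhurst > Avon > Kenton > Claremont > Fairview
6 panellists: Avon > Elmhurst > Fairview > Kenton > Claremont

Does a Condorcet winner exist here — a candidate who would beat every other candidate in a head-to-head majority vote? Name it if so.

Elmhurst

Head-to-head results (45 voters total):
Kenton vs Fairview: Fairview wins 25–20.
Kenton vs Avon: Avon wins 34–11.
Kenton vs Claremont: Kenton wins 26–19.
Kenton vs Elmhurst: Elmhurst wins 27–18.
Fairview vs Avon: Avon wins 34–11.
Fairview vs Claremont: Fairview wins 36–9.
Fairview vs Elmhurst: Elmhurst wins 28–17.
Avon vs Claremont: Avon wins 34–11.
Avon vs Elmhurst: Elmhurst wins 32–13.
Claremont vs Elmhurst: Elmhurst wins 38–7.
Elmhurst beats each rival — Kenton (27–18), Fairview (28–17), Avon (32–13), Claremont (38–7) — so Elmhurst is the Condorcet winner.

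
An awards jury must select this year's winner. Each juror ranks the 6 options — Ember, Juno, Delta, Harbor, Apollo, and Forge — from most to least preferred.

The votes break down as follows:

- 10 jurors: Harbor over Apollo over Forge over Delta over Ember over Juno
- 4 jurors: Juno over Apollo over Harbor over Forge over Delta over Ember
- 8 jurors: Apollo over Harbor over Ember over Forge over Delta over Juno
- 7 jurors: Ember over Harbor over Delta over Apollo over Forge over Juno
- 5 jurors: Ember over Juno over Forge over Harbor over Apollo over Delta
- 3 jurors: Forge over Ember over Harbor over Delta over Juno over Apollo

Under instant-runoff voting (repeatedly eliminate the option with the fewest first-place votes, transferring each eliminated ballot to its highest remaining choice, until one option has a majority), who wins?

Round 1: Ember 12, Harbor 10, Apollo 8, Juno 4, Forge 3, Delta 0. Delta has the fewest and is eliminated.
Round 2: Ember 12, Harbor 10, Apollo 8, Juno 4, Forge 3. Forge has the fewest and is eliminated.
Round 3: Ember 15, Harbor 10, Apollo 8, Juno 4. Juno has the fewest and is eliminated.
Round 4: Ember 15, Apollo 12, Harbor 10. Harbor has the fewest and is eliminated.
Round 5: Apollo 22, Ember 15. Apollo has a majority.

Apollo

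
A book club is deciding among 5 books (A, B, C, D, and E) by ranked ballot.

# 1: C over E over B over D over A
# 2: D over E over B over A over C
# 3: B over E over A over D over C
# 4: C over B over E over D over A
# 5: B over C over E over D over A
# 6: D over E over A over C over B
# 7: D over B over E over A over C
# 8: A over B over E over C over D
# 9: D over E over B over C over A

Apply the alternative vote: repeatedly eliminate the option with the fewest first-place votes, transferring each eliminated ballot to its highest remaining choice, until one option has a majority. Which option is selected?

Round 1: D 4, B 2, C 2, A 1, E 0. E has the fewest and is eliminated.
Round 2: D 4, B 2, C 2, A 1. A has the fewest and is eliminated.
Round 3: D 4, B 3, C 2. C has the fewest and is eliminated.
Round 4: B 5, D 4. B has a majority.

B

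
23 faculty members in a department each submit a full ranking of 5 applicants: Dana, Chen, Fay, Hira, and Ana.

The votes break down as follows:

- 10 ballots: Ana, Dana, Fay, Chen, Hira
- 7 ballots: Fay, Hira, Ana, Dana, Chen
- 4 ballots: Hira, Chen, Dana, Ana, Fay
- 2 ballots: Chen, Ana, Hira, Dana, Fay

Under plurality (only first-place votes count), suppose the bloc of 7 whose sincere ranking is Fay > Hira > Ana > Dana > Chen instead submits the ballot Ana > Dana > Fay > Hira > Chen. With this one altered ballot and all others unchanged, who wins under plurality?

Ana

First-place totals with the altered ballot: Dana 0, Chen 2, Fay 0, Hira 4, Ana 17.
The winner is unchanged: still Ana.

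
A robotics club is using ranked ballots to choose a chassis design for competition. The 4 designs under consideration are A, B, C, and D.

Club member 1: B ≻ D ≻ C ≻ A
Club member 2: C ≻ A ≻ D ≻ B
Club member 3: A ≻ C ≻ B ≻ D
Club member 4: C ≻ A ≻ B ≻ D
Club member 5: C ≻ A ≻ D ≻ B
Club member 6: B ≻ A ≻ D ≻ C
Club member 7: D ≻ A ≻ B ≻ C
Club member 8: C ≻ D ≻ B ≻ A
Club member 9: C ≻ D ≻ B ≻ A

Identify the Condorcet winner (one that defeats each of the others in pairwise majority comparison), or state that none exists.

C

Head-to-head results (9 voters total):
A vs B: A wins 5–4.
A vs C: C wins 6–3.
A vs D: A wins 5–4.
B vs C: C wins 6–3.
B vs D: D wins 5–4.
C vs D: C wins 6–3.
C beats each rival — A (6–3), B (6–3), D (6–3) — so C is the Condorcet winner.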